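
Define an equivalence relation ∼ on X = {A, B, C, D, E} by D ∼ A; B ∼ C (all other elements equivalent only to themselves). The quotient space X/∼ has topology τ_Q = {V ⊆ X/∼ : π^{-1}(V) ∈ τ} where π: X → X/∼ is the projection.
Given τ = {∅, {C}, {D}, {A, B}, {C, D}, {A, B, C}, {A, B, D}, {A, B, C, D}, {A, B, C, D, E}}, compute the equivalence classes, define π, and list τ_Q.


X/∼ = {[A=D], [B=C], [E]}; |τ_Q| = 3.

Equivalence classes: [A=D], [B=C], [E].
Quotient map π: X → X/∼ sends A ↦ [A=D], B ↦ [B=C], C ↦ [B=C], D ↦ [A=D], E ↦ [E].
For each subset V ⊆ X/∼, compute π^{-1}(V) ⊆ X and check whether π^{-1}(V) ∈ τ. V is open in τ_Q iff π^{-1}(V) ∈ τ.
  V = {}: π^{-1}(V) = ∅ ∈ τ ✓.
  V = {[A=D]}: π^{-1}(V) = {A, D} ∉ τ ✗.
  V = {[B=C]}: π^{-1}(V) = {B, C} ∉ τ ✗.
  V = {[A=D], [B=C]}: π^{-1}(V) = {A, B, C, D} ∈ τ ✓.
  V = {[E]}: π^{-1}(V) = {E} ∉ τ ✗.
  V = {[A=D], [E]}: π^{-1}(V) = {A, D, E} ∉ τ ✗.
  V = {[B=C], [E]}: π^{-1}(V) = {B, C, E} ∉ τ ✗.
  V = {[A=D], [B=C], [E]}: π^{-1}(V) = {A, B, C, D, E} ∈ τ ✓.
Open sets in the quotient: τ_Q = {{}, {[A=D], [B=C]}, {[A=D], [B=C], [E]}} (3 elements).


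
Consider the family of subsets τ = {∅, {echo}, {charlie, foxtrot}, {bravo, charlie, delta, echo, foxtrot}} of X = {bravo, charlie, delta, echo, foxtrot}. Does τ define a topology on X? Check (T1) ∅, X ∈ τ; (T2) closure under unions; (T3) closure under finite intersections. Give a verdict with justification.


τ is NOT a topology on X.

Axiom (T1): ∅ ∈ τ? Yes; X ∈ τ? Yes.
Axiom (T2/T3): check pairwise unions and intersections of members of τ.
Counterexample for (T2): {echo} ∪ {charlie, foxtrot} = {charlie, echo, foxtrot} ∉ τ. Therefore τ is NOT a topology.


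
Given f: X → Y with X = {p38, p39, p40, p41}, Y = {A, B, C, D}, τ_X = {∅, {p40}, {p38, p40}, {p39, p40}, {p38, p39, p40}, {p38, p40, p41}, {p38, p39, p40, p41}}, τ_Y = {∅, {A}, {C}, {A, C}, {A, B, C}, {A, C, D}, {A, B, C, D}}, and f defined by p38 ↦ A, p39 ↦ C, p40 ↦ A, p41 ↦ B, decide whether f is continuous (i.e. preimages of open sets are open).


f is NOT continuous.

Compute f^{-1}(U) for each U ∈ τ_Y:
  U = ∅: f^{-1}(U) = ∅ ∈ τ_X ✓.
  U = {A}: f^{-1}(U) = {p38, p40} ∈ τ_X ✓.
  U = {C}: f^{-1}(U) = {p39} ∉ τ_X ✗.
  U = {A, C}: f^{-1}(U) = {p38, p39, p40} ∈ τ_X ✓.
  U = {A, B, C}: f^{-1}(U) = {p38, p39, p40, p41} ∈ τ_X ✓.
  U = {A, C, D}: f^{-1}(U) = {p38, p39, p40} ∈ τ_X ✓.
  U = {A, B, C, D}: f^{-1}(U) = {p38, p39, p40, p41} ∈ τ_X ✓.
Found U = {C} with f^{-1}(U) = {p39} not in τ_X. Therefore f is NOT continuous.


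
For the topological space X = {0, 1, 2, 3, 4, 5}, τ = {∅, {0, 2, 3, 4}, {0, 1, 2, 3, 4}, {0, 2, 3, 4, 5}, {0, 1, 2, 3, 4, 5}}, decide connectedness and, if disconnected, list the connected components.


(X, τ) is connected.

Find clopen sets (U ∈ τ with X ∖ U ∈ τ):
  U = ∅, X ∖ U = {0, 1, 2, 3, 4, 5} — both open, so U is clopen.
  U = {0, 1, 2, 3, 4, 5}, X ∖ U = ∅ — both open, so U is clopen.
Only trivial clopens (∅ and X) exist, so (X, τ) is connected.
Compute connected components by grouping points that agree on all clopens:
  component: {0, 1, 2, 3, 4, 5}


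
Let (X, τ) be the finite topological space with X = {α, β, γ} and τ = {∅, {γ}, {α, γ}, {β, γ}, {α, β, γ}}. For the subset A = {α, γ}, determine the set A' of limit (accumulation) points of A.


A' = {α, β}

For each x ∈ X, list the open sets U ∈ τ with x ∈ U, then check whether U ∩ (A ∖ {x}) ≠ ∅ for every such U.
  x = α: opens ∋ x are {α, γ}, {α, β, γ}; each meets A ∖ {α}, so x IS a limit point.
  x = β: opens ∋ x are {β, γ}, {α, β, γ}; each meets A ∖ {β}, so x IS a limit point.
  x = γ: open {γ} ∋ x has {γ} ∩ (A ∖ {γ}) = ∅, so x is NOT a limit point.
Collecting: A' = {α, β}.


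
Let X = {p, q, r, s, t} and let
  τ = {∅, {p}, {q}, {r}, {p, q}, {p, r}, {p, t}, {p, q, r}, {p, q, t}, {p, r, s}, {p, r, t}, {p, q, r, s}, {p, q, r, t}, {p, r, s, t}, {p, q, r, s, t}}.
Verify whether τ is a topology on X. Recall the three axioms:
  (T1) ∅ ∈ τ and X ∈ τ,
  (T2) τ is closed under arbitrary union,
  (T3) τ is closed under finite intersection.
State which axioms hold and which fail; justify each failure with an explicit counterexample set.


τ is NOT a topology on X.

Axiom (T1): ∅ ∈ τ? Yes; X ∈ τ? Yes.
Axiom (T2/T3): check pairwise unions and intersections of members of τ.
Counterexample for (T2): {q} ∪ {r} = {q, r} ∉ τ. Therefore τ is NOT a topology.


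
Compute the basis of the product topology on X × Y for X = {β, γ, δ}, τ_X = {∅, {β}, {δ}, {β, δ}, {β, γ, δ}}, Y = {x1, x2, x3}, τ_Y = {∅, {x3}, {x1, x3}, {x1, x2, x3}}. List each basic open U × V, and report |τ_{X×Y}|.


Basis B = {∅ × ∅, {β} × {x3}, {δ} × {x3}, {β} × {x1, x3}, {β, δ} × {x3}, {δ} × {x1, x3}, {β} × {x1, x2, x3}, {β, γ, δ} × {x3}, {δ} × {x1, x2, x3}, {β, δ} × {x1, x3}, {β, δ} × {x1, x2, x3}, {β, γ, δ} × {x1, x3}, {β, γ, δ} × {x1, x2, x3}}; |τ_{X×Y}| = 30.

Enumerate products U × V with U ∈ τ_X, V ∈ τ_Y (deduplicated):
  ∅ × ∅ = {} (∅)
  {β} × {x3} = {(β,x3)}
  {δ} × {x3} = {(δ,x3)}
  {β} × {x1, x3} = {(β,x1), (β,x3)}
  {β, δ} × {x3} = {(β,x3), (δ,x3)}
  {δ} × {x1, x3} = {(δ,x1), (δ,x3)}
  {β} × {x1, x2, x3} = {(β,x1), (β,x2), (β,x3)}
  {β, γ, δ} × {x3} = {(β,x3), (γ,x3), (δ,x3)}
  {δ} × {x1, x2, x3} = {(δ,x1), (δ,x2), (δ,x3)}
  {β, δ} × {x1, x3} = {(β,x1), (β,x3), (δ,x1), (δ,x3)}
  {β, δ} × {x1, x2, x3} = {(β,x1), (β,x2), (β,x3), (δ,x1), (δ,x2), (δ,x3)}
  {β, γ, δ} × {x1, x3} = {(β,x1), (β,x3), (γ,x1), (γ,x3), (δ,x1), (δ,x3)}
  {β, γ, δ} × {x1, x2, x3} = {(β,x1), (β,x2), (β,x3), (γ,x1), (γ,x2), (γ,x3), (δ,x1), (δ,x2), (δ,x3)}
These 13 distinct sets form the basis B.
Close under arbitrary unions to get τ_{X×Y}; counting gives |τ_{X×Y}| = 30.


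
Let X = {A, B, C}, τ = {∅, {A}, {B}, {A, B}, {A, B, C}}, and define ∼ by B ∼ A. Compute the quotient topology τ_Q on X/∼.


X/∼ = {[A=B], [C]}; |τ_Q| = 3.

Equivalence classes: [A=B], [C].
Quotient map π: X → X/∼ sends A ↦ [A=B], B ↦ [A=B], C ↦ [C].
For each subset V ⊆ X/∼, compute π^{-1}(V) ⊆ X and check whether π^{-1}(V) ∈ τ. V is open in τ_Q iff π^{-1}(V) ∈ τ.
  V = {}: π^{-1}(V) = ∅ ∈ τ ✓.
  V = {[A=B]}: π^{-1}(V) = {A, B} ∈ τ ✓.
  V = {[C]}: π^{-1}(V) = {C} ∉ τ ✗.
  V = {[A=B], [C]}: π^{-1}(V) = {A, B, C} ∈ τ ✓.
Open sets in the quotient: τ_Q = {{}, {[A=B]}, {[A=B], [C]}} (3 elements).


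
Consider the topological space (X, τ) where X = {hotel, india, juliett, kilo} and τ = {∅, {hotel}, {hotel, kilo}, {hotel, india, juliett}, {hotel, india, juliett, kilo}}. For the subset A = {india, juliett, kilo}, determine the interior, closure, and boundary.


int(A) = ∅, cl(A) = {india, juliett, kilo}, ∂A = {india, juliett, kilo}.

Closed sets in (X, τ) are complements of opens:
  closed(X, τ) = {∅, {kilo}, {india, juliett}, {india, juliett, kilo}, {hotel, india, juliett, kilo}}.
int(A) = ⋃ {U ∈ τ : U ⊆ A}. Opens contained in A: ∅.
Taking the union of these: int(A) = ∅.
cl(A) = ⋂ {C closed : A ⊆ C}. Closed sets containing A: {india, juliett, kilo}, {hotel, india, juliett, kilo}.
Intersecting these: cl(A) = {india, juliett, kilo}.
∂A = cl(A) ∖ int(A) = {india, juliett, kilo} ∖ ∅ = {india, juliett, kilo}.


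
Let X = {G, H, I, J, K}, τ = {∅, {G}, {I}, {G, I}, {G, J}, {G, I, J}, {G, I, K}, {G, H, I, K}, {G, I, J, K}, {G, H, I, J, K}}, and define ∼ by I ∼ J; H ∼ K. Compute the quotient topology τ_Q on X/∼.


X/∼ = {[G], [H=K], [I=J]}; |τ_Q| = 4.

Equivalence classes: [G], [H=K], [I=J].
Quotient map π: X → X/∼ sends G ↦ [G], H ↦ [H=K], I ↦ [I=J], J ↦ [I=J], K ↦ [H=K].
For each subset V ⊆ X/∼, compute π^{-1}(V) ⊆ X and check whether π^{-1}(V) ∈ τ. V is open in τ_Q iff π^{-1}(V) ∈ τ.
  V = {}: π^{-1}(V) = ∅ ∈ τ ✓.
  V = {[G]}: π^{-1}(V) = {G} ∈ τ ✓.
  V = {[H=K]}: π^{-1}(V) = {H, K} ∉ τ ✗.
  V = {[G], [H=K]}: π^{-1}(V) = {G, H, K} ∉ τ ✗.
  V = {[I=J]}: π^{-1}(V) = {I, J} ∉ τ ✗.
  V = {[G], [I=J]}: π^{-1}(V) = {G, I, J} ∈ τ ✓.
  V = {[H=K], [I=J]}: π^{-1}(V) = {H, I, J, K} ∉ τ ✗.
  V = {[G], [H=K], [I=J]}: π^{-1}(V) = {G, H, I, J, K} ∈ τ ✓.
Open sets in the quotient: τ_Q = {{}, {[G]}, {[G], [I=J]}, {[G], [H=K], [I=J]}} (4 elements).


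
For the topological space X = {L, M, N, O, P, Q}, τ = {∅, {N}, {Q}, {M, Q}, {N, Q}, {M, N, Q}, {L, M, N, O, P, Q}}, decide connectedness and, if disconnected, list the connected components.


(X, τ) is connected.

Find clopen sets (U ∈ τ with X ∖ U ∈ τ):
  U = ∅, X ∖ U = {L, M, N, O, P, Q} — both open, so U is clopen.
  U = {L, M, N, O, P, Q}, X ∖ U = ∅ — both open, so U is clopen.
Only trivial clopens (∅ and X) exist, so (X, τ) is connected.
Compute connected components by grouping points that agree on all clopens:
  component: {L, M, N, O, P, Q}


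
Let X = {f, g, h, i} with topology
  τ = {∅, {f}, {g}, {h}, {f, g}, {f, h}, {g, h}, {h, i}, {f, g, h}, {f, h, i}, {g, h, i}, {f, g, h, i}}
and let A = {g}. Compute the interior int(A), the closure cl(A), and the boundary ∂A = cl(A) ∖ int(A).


int(A) = {g}, cl(A) = {g}, ∂A = ∅.

Closed sets in (X, τ) are complements of opens:
  closed(X, τ) = {∅, {f}, {g}, {i}, {f, g}, {f, i}, {g, i}, {h, i}, {f, g, i}, {f, h, i}, {g, h, i}, {f, g, h, i}}.
int(A) = ⋃ {U ∈ τ : U ⊆ A}. Opens contained in A: ∅, {g}.
Taking the union of these: int(A) = {g}.
cl(A) = ⋂ {C closed : A ⊆ C}. Closed sets containing A: {g}, {f, g}, {g, i}, {f, g, i}, {g, h, i}, {f, g, h, i}.
Intersecting these: cl(A) = {g}.
∂A = cl(A) ∖ int(A) = {g} ∖ {g} = ∅.


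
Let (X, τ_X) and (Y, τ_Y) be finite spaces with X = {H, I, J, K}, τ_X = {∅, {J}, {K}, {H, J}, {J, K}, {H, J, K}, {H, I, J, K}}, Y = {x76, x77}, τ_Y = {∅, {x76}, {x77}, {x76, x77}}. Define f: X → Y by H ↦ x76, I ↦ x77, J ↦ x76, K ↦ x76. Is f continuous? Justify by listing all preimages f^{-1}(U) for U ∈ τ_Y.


f is NOT continuous.

Compute f^{-1}(U) for each U ∈ τ_Y:
  U = ∅: f^{-1}(U) = ∅ ∈ τ_X ✓.
  U = {x76}: f^{-1}(U) = {H, J, K} ∈ τ_X ✓.
  U = {x77}: f^{-1}(U) = {I} ∉ τ_X ✗.
  U = {x76, x77}: f^{-1}(U) = {H, I, J, K} ∈ τ_X ✓.
Found U = {x77} with f^{-1}(U) = {I} not in τ_X. Therefore f is NOT continuous.


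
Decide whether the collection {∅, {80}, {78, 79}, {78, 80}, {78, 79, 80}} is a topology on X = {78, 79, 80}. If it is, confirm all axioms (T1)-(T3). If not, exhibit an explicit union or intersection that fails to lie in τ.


τ is NOT a topology on X.

Axiom (T1): ∅ ∈ τ? Yes; X ∈ τ? Yes.
Axiom (T2/T3): check pairwise unions and intersections of members of τ.
Counterexample for (T3): {78, 79} ∩ {78, 80} = {78} ∉ τ. Therefore τ is NOT a topology.


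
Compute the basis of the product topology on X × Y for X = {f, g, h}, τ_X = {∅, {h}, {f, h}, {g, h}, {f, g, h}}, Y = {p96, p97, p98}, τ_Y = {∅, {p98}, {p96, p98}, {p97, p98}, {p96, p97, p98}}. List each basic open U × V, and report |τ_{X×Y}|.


Basis B = {∅ × ∅, {h} × {p98}, {f, h} × {p98}, {g, h} × {p98}, {h} × {p96, p98}, {h} × {p97, p98}, {f, g, h} × {p98}, {h} × {p96, p97, p98}, {f, h} × {p96, p98}, {f, h} × {p97, p98}, {g, h} × {p96, p98}, {g, h} × {p97, p98}, {f, h} × {p96, p97, p98}, {f, g, h} × {p96, p98}, {f, g, h} × {p97, p98}, {g, h} × {p96, p97, p98}, {f, g, h} × {p96, p97, p98}}; |τ_{X×Y}| = 48.

Enumerate products U × V with U ∈ τ_X, V ∈ τ_Y (deduplicated):
  ∅ × ∅ = {} (∅)
  {h} × {p98} = {(h,p98)}
  {f, h} × {p98} = {(f,p98), (h,p98)}
  {g, h} × {p98} = {(g,p98), (h,p98)}
  {h} × {p96, p98} = {(h,p96), (h,p98)}
  {h} × {p97, p98} = {(h,p97), (h,p98)}
  {f, g, h} × {p98} = {(f,p98), (g,p98), (h,p98)}
  {h} × {p96, p97, p98} = {(h,p96), (h,p97), (h,p98)}
  {f, h} × {p96, p98} = {(f,p96), (f,p98), (h,p96), (h,p98)}
  {f, h} × {p97, p98} = {(f,p97), (f,p98), (h,p97), (h,p98)}
  {g, h} × {p96, p98} = {(g,p96), (g,p98), (h,p96), (h,p98)}
  {g, h} × {p97, p98} = {(g,p97), (g,p98), (h,p97), (h,p98)}
  {f, h} × {p96, p97, p98} = {(f,p96), (f,p97), (f,p98), (h,p96), (h,p97), (h,p98)}
  {f, g, h} × {p96, p98} = {(f,p96), (f,p98), (g,p96), (g,p98), (h,p96), (h,p98)}
  {f, g, h} × {p97, p98} = {(f,p97), (f,p98), (g,p97), (g,p98), (h,p97), (h,p98)}
  {g, h} × {p96, p97, p98} = {(g,p96), (g,p97), (g,p98), (h,p96), (h,p97), (h,p98)}
  {f, g, h} × {p96, p97, p98} = {(f,p96), (f,p97), (f,p98), (g,p96), (g,p97), (g,p98), (h,p96), (h,p97), (h,p98)}
These 17 distinct sets form the basis B.
Close under arbitrary unions to get τ_{X×Y}; counting gives |τ_{X×Y}| = 48.


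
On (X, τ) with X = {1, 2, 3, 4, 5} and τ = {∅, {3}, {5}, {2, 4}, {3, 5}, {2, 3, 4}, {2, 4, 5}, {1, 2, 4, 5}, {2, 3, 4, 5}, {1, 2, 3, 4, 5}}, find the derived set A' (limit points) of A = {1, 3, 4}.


A' = {1, 2}

For each x ∈ X, list the open sets U ∈ τ with x ∈ U, then check whether U ∩ (A ∖ {x}) ≠ ∅ for every such U.
  x = 1: opens ∋ x are {1, 2, 4, 5}, {1, 2, 3, 4, 5}; each meets A ∖ {1}, so x IS a limit point.
  x = 2: opens ∋ x are {2, 4}, {2, 3, 4}, {2, 4, 5}, {1, 2, 4, 5}, {2, 3, 4, 5}, {1, 2, 3, 4, 5}; each meets A ∖ {2}, so x IS a limit point.
  x = 3: open {3} ∋ x has {3} ∩ (A ∖ {3}) = ∅, so x is NOT a limit point.
  x = 4: open {2, 4} ∋ x has {2, 4} ∩ (A ∖ {4}) = ∅, so x is NOT a limit point.
  x = 5: open {5} ∋ x has {5} ∩ (A ∖ {5}) = ∅, so x is NOT a limit point.
Collecting: A' = {1, 2}.


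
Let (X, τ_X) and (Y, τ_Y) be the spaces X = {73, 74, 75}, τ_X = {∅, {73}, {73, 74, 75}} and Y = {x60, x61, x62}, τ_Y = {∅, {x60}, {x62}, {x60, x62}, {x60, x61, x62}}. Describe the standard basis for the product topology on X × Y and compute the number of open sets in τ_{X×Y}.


Basis B = {∅ × ∅, {73} × {x60}, {73} × {x62}, {73} × {x60, x62}, {73} × {x60, x61, x62}, {73, 74, 75} × {x60}, {73, 74, 75} × {x62}, {73, 74, 75} × {x60, x62}, {73, 74, 75} × {x60, x61, x62}}; |τ_{X×Y}| = 14.

Enumerate products U × V with U ∈ τ_X, V ∈ τ_Y (deduplicated):
  ∅ × ∅ = {} (∅)
  {73} × {x60} = {(73,x60)}
  {73} × {x62} = {(73,x62)}
  {73} × {x60, x62} = {(73,x60), (73,x62)}
  {73} × {x60, x61, x62} = {(73,x60), (73,x61), (73,x62)}
  {73, 74, 75} × {x60} = {(73,x60), (74,x60), (75,x60)}
  {73, 74, 75} × {x62} = {(73,x62), (74,x62), (75,x62)}
  {73, 74, 75} × {x60, x62} = {(73,x60), (73,x62), (74,x60), (74,x62), (75,x60), (75,x62)}
  {73, 74, 75} × {x60, x61, x62} = {(73,x60), (73,x61), (73,x62), (74,x60), (74,x61), (74,x62), (75,x60), (75,x61), (75,x62)}
These 9 distinct sets form the basis B.
Close under arbitrary unions to get τ_{X×Y}; counting gives |τ_{X×Y}| = 14.


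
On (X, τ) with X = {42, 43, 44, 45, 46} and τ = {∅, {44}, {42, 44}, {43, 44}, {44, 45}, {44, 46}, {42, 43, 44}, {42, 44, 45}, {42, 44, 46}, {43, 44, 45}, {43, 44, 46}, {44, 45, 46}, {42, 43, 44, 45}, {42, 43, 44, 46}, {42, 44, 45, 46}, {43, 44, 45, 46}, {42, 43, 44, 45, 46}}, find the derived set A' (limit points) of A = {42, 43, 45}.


A' = ∅

For each x ∈ X, list the open sets U ∈ τ with x ∈ U, then check whether U ∩ (A ∖ {x}) ≠ ∅ for every such U.
  x = 42: open {42, 44} ∋ x has {42, 44} ∩ (A ∖ {42}) = ∅, so x is NOT a limit point.
  x = 43: open {43, 44} ∋ x has {43, 44} ∩ (A ∖ {43}) = ∅, so x is NOT a limit point.
  x = 44: open {44} ∋ x has {44} ∩ (A ∖ {44}) = ∅, so x is NOT a limit point.
  x = 45: open {44, 45} ∋ x has {44, 45} ∩ (A ∖ {45}) = ∅, so x is NOT a limit point.
  x = 46: open {44, 46} ∋ x has {44, 46} ∩ (A ∖ {46}) = ∅, so x is NOT a limit point.
Collecting: A' = ∅.


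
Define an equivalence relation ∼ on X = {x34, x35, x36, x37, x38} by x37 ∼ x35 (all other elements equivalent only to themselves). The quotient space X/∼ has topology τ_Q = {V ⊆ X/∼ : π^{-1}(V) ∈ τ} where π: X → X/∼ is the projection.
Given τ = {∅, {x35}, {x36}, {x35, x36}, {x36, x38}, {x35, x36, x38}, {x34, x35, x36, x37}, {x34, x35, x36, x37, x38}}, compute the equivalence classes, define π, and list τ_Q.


X/∼ = {[x34], [x35=x37], [x36], [x38]}; |τ_Q| = 5.

Equivalence classes: [x34], [x35=x37], [x36], [x38].
Quotient map π: X → X/∼ sends x34 ↦ [x34], x35 ↦ [x35=x37], x36 ↦ [x36], x37 ↦ [x35=x37], x38 ↦ [x38].
For each subset V ⊆ X/∼, compute π^{-1}(V) ⊆ X and check whether π^{-1}(V) ∈ τ. V is open in τ_Q iff π^{-1}(V) ∈ τ.
  V = {}: π^{-1}(V) = ∅ ∈ τ ✓.
  V = {[x34]}: π^{-1}(V) = {x34} ∉ τ ✗.
  V = {[x35=x37]}: π^{-1}(V) = {x35, x37} ∉ τ ✗.
  V = {[x34], [x35=x37]}: π^{-1}(V) = {x34, x35, x37} ∉ τ ✗.
  V = {[x36]}: π^{-1}(V) = {x36} ∈ τ ✓.
  V = {[x34], [x36]}: π^{-1}(V) = {x34, x36} ∉ τ ✗.
  V = {[x35=x37], [x36]}: π^{-1}(V) = {x35, x36, x37} ∉ τ ✗.
  V = {[x34], [x35=x37], [x36]}: π^{-1}(V) = {x34, x35, x36, x37} ∈ τ ✓.
  V = {[x38]}: π^{-1}(V) = {x38} ∉ τ ✗.
  V = {[x34], [x38]}: π^{-1}(V) = {x34, x38} ∉ τ ✗.
  V = {[x35=x37], [x38]}: π^{-1}(V) = {x35, x37, x38} ∉ τ ✗.
  V = {[x34], [x35=x37], [x38]}: π^{-1}(V) = {x34, x35, x37, x38} ∉ τ ✗.
  V = {[x36], [x38]}: π^{-1}(V) = {x36, x38} ∈ τ ✓.
  V = {[x34], [x36], [x38]}: π^{-1}(V) = {x34, x36, x38} ∉ τ ✗.
  V = {[x35=x37], [x36], [x38]}: π^{-1}(V) = {x35, x36, x37, x38} ∉ τ ✗.
  V = {[x34], [x35=x37], [x36], [x38]}: π^{-1}(V) = {x34, x35, x36, x37, x38} ∈ τ ✓.
Open sets in the quotient: τ_Q = {{}, {[x36]}, {[x34], [x35=x37], [x36]}, {[x36], [x38]}, {[x34], [x35=x37], [x36], [x38]}} (5 elements).


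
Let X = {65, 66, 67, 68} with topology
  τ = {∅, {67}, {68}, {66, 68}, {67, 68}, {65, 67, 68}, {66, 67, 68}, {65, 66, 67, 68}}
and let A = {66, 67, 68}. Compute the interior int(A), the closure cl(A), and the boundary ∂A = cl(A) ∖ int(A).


int(A) = {66, 67, 68}, cl(A) = {65, 66, 67, 68}, ∂A = {65}.

Closed sets in (X, τ) are complements of opens:
  closed(X, τ) = {∅, {65}, {66}, {65, 66}, {65, 67}, {65, 66, 67}, {65, 66, 68}, {65, 66, 67, 68}}.
int(A) = ⋃ {U ∈ τ : U ⊆ A}. Opens contained in A: ∅, {67}, {68}, {66, 68}, {67, 68}, {66, 67, 68}.
Taking the union of these: int(A) = {66, 67, 68}.
cl(A) = ⋂ {C closed : A ⊆ C}. Closed sets containing A: {65, 66, 67, 68}.
Intersecting these: cl(A) = {65, 66, 67, 68}.
∂A = cl(A) ∖ int(A) = {65, 66, 67, 68} ∖ {66, 67, 68} = {65}.


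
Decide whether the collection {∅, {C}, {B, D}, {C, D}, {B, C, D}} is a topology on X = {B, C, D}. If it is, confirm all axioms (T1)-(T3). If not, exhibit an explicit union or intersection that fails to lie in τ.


τ is NOT a topology on X.

Axiom (T1): ∅ ∈ τ? Yes; X ∈ τ? Yes.
Axiom (T2/T3): check pairwise unions and intersections of members of τ.
Counterexample for (T3): {B, D} ∩ {C, D} = {D} ∉ τ. Therefore τ is NOT a topology.


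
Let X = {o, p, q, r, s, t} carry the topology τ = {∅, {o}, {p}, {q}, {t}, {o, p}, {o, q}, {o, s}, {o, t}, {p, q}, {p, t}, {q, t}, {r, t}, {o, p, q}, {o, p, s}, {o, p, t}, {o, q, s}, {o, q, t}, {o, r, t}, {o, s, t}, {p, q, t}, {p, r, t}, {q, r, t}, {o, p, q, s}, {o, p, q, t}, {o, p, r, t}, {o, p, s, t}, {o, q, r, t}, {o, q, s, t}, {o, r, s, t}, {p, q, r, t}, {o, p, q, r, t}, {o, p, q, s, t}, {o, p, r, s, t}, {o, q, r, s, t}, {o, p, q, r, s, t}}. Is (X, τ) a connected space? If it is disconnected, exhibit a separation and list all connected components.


(X, τ) is disconnected; components = [{p}, {q}, {o, s}, {r, t}].

Find clopen sets (U ∈ τ with X ∖ U ∈ τ):
  U = ∅, X ∖ U = {o, p, q, r, s, t} — both open, so U is clopen.
  U = {p}, X ∖ U = {o, q, r, s, t} — both open, so U is clopen.
  U = {q}, X ∖ U = {o, p, r, s, t} — both open, so U is clopen.
  U = {o, s}, X ∖ U = {p, q, r, t} — both open, so U is clopen.
  U = {p, q}, X ∖ U = {o, r, s, t} — both open, so U is clopen.
  U = {r, t}, X ∖ U = {o, p, q, s} — both open, so U is clopen.
  U = {o, p, s}, X ∖ U = {q, r, t} — both open, so U is clopen.
  U = {o, q, s}, X ∖ U = {p, r, t} — both open, so U is clopen.
  U = {p, r, t}, X ∖ U = {o, q, s} — both open, so U is clopen.
  U = {q, r, t}, X ∖ U = {o, p, s} — both open, so U is clopen.
  U = {o, p, q, s}, X ∖ U = {r, t} — both open, so U is clopen.
  U = {o, r, s, t}, X ∖ U = {p, q} — both open, so U is clopen.
  U = {p, q, r, t}, X ∖ U = {o, s} — both open, so U is clopen.
  U = {o, p, r, s, t}, X ∖ U = {q} — both open, so U is clopen.
  U = {o, q, r, s, t}, X ∖ U = {p} — both open, so U is clopen.
  U = {o, p, q, r, s, t}, X ∖ U = ∅ — both open, so U is clopen.
Nontrivial clopen(s) exist: e.g. {q, r, t}. So (X, τ) is disconnected.
Compute connected components by grouping points that agree on all clopens:
  component: {p}
  component: {q}
  component: {o, s}
  component: {r, t}


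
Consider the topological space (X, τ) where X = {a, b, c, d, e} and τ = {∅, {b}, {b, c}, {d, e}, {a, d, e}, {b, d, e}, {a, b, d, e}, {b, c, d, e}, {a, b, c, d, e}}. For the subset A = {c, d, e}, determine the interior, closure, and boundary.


int(A) = {d, e}, cl(A) = {a, c, d, e}, ∂A = {a, c}.

Closed sets in (X, τ) are complements of opens:
  closed(X, τ) = {∅, {a}, {c}, {a, c}, {b, c}, {a, b, c}, {a, d, e}, {a, c, d, e}, {a, b, c, d, e}}.
int(A) = ⋃ {U ∈ τ : U ⊆ A}. Opens contained in A: ∅, {d, e}.
Taking the union of these: int(A) = {d, e}.
cl(A) = ⋂ {C closed : A ⊆ C}. Closed sets containing A: {a, c, d, e}, {a, b, c, d, e}.
Intersecting these: cl(A) = {a, c, d, e}.
∂A = cl(A) ∖ int(A) = {a, c, d, e} ∖ {d, e} = {a, c}.


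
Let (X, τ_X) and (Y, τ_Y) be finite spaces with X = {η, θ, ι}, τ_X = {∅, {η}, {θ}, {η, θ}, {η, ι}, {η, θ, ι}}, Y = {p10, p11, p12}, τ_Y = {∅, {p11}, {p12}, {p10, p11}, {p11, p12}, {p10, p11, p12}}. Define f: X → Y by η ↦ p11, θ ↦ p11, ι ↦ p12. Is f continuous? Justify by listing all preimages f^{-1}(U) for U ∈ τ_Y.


f is NOT continuous.

Compute f^{-1}(U) for each U ∈ τ_Y:
  U = ∅: f^{-1}(U) = ∅ ∈ τ_X ✓.
  U = {p11}: f^{-1}(U) = {η, θ} ∈ τ_X ✓.
  U = {p12}: f^{-1}(U) = {ι} ∉ τ_X ✗.
  U = {p10, p11}: f^{-1}(U) = {η, θ} ∈ τ_X ✓.
  U = {p11, p12}: f^{-1}(U) = {η, θ, ι} ∈ τ_X ✓.
  U = {p10, p11, p12}: f^{-1}(U) = {η, θ, ι} ∈ τ_X ✓.
Found U = {p12} with f^{-1}(U) = {ι} not in τ_X. Therefore f is NOT continuous.


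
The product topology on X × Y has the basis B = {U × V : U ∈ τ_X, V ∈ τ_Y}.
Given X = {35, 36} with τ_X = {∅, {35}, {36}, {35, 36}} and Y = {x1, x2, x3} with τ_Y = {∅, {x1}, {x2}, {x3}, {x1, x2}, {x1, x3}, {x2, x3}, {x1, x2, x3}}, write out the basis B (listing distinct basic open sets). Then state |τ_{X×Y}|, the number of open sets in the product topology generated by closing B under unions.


Basis B = {∅ × ∅, {35} × {x1}, {35} × {x2}, {35} × {x3}, {36} × {x1}, {36} × {x2}, {36} × {x3}, {35} × {x1, x2}, {35} × {x1, x3}, {35, 36} × {x1}, {35} × {x2, x3}, {35, 36} × {x2}, {35, 36} × {x3}, {36} × {x1, x2}, {36} × {x1, x3}, {36} × {x2, x3}, {35} × {x1, x2, x3}, {36} × {x1, x2, x3}, {35, 36} × {x1, x2}, {35, 36} × {x1, x3}, {35, 36} × {x2, x3}, {35, 36} × {x1, x2, x3}}; |τ_{X×Y}| = 64.

Enumerate products U × V with U ∈ τ_X, V ∈ τ_Y (deduplicated):
  ∅ × ∅ = {} (∅)
  {35} × {x1} = {(35,x1)}
  {35} × {x2} = {(35,x2)}
  {35} × {x3} = {(35,x3)}
  {36} × {x1} = {(36,x1)}
  {36} × {x2} = {(36,x2)}
  {36} × {x3} = {(36,x3)}
  {35} × {x1, x2} = {(35,x1), (35,x2)}
  {35} × {x1, x3} = {(35,x1), (35,x3)}
  {35, 36} × {x1} = {(35,x1), (36,x1)}
  {35} × {x2, x3} = {(35,x2), (35,x3)}
  {35, 36} × {x2} = {(35,x2), (36,x2)}
  {35, 36} × {x3} = {(35,x3), (36,x3)}
  {36} × {x1, x2} = {(36,x1), (36,x2)}
  {36} × {x1, x3} = {(36,x1), (36,x3)}
  {36} × {x2, x3} = {(36,x2), (36,x3)}
  {35} × {x1, x2, x3} = {(35,x1), (35,x2), (35,x3)}
  {36} × {x1, x2, x3} = {(36,x1), (36,x2), (36,x3)}
  {35, 36} × {x1, x2} = {(35,x1), (35,x2), (36,x1), (36,x2)}
  {35, 36} × {x1, x3} = {(35,x1), (35,x3), (36,x1), (36,x3)}
  {35, 36} × {x2, x3} = {(35,x2), (35,x3), (36,x2), (36,x3)}
  {35, 36} × {x1, x2, x3} = {(35,x1), (35,x2), (35,x3), (36,x1), (36,x2), (36,x3)}
These 22 distinct sets form the basis B.
Close under arbitrary unions to get τ_{X×Y}; counting gives |τ_{X×Y}| = 64.


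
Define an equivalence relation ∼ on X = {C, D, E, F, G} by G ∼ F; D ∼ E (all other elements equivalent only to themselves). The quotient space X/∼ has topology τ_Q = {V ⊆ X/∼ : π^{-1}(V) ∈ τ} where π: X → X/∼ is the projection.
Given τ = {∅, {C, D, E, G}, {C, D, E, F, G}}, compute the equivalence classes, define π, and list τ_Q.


X/∼ = {[C], [D=E], [F=G]}; |τ_Q| = 2.

Equivalence classes: [C], [D=E], [F=G].
Quotient map π: X → X/∼ sends C ↦ [C], D ↦ [D=E], E ↦ [D=E], F ↦ [F=G], G ↦ [F=G].
For each subset V ⊆ X/∼, compute π^{-1}(V) ⊆ X and check whether π^{-1}(V) ∈ τ. V is open in τ_Q iff π^{-1}(V) ∈ τ.
  V = {}: π^{-1}(V) = ∅ ∈ τ ✓.
  V = {[C]}: π^{-1}(V) = {C} ∉ τ ✗.
  V = {[D=E]}: π^{-1}(V) = {D, E} ∉ τ ✗.
  V = {[C], [D=E]}: π^{-1}(V) = {C, D, E} ∉ τ ✗.
  V = {[F=G]}: π^{-1}(V) = {F, G} ∉ τ ✗.
  V = {[C], [F=G]}: π^{-1}(V) = {C, F, G} ∉ τ ✗.
  V = {[D=E], [F=G]}: π^{-1}(V) = {D, E, F, G} ∉ τ ✗.
  V = {[C], [D=E], [F=G]}: π^{-1}(V) = {C, D, E, F, G} ∈ τ ✓.
Open sets in the quotient: τ_Q = {{}, {[C], [D=E], [F=G]}} (2 elements).


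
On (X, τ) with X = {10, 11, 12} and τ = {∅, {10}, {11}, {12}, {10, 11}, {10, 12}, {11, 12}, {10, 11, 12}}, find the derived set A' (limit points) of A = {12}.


A' = ∅

For each x ∈ X, list the open sets U ∈ τ with x ∈ U, then check whether U ∩ (A ∖ {x}) ≠ ∅ for every such U.
  x = 10: open {10} ∋ x has {10} ∩ (A ∖ {10}) = ∅, so x is NOT a limit point.
  x = 11: open {11} ∋ x has {11} ∩ (A ∖ {11}) = ∅, so x is NOT a limit point.
  x = 12: open {12} ∋ x has {12} ∩ (A ∖ {12}) = ∅, so x is NOT a limit point.
Collecting: A' = ∅.


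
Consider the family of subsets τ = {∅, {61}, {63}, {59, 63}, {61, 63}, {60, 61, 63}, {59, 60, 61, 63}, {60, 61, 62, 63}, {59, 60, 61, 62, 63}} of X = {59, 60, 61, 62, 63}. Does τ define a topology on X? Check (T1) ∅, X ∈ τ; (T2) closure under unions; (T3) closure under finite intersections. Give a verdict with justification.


τ is NOT a topology on X.

Axiom (T1): ∅ ∈ τ? Yes; X ∈ τ? Yes.
Axiom (T2/T3): check pairwise unions and intersections of members of τ.
Counterexample for (T2): {61} ∪ {59, 63} = {59, 61, 63} ∉ τ. Therefore τ is NOT a topology.


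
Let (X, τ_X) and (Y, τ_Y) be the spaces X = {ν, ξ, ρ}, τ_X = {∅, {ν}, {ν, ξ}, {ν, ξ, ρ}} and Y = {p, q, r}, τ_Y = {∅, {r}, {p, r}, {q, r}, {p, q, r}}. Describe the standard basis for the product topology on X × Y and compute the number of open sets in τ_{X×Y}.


Basis B = {∅ × ∅, {ν} × {r}, {ν} × {p, r}, {ν} × {q, r}, {ν, ξ} × {r}, {ν} × {p, q, r}, {ν, ξ, ρ} × {r}, {ν, ξ} × {p, r}, {ν, ξ} × {q, r}, {ν, ξ} × {p, q, r}, {ν, ξ, ρ} × {p, r}, {ν, ξ, ρ} × {q, r}, {ν, ξ, ρ} × {p, q, r}}; |τ_{X×Y}| = 30.

Enumerate products U × V with U ∈ τ_X, V ∈ τ_Y (deduplicated):
  ∅ × ∅ = {} (∅)
  {ν} × {r} = {(ν,r)}
  {ν} × {p, r} = {(ν,p), (ν,r)}
  {ν} × {q, r} = {(ν,q), (ν,r)}
  {ν, ξ} × {r} = {(ν,r), (ξ,r)}
  {ν} × {p, q, r} = {(ν,p), (ν,q), (ν,r)}
  {ν, ξ, ρ} × {r} = {(ν,r), (ξ,r), (ρ,r)}
  {ν, ξ} × {p, r} = {(ν,p), (ν,r), (ξ,p), (ξ,r)}
  {ν, ξ} × {q, r} = {(ν,q), (ν,r), (ξ,q), (ξ,r)}
  {ν, ξ} × {p, q, r} = {(ν,p), (ν,q), (ν,r), (ξ,p), (ξ,q), (ξ,r)}
  {ν, ξ, ρ} × {p, r} = {(ν,p), (ν,r), (ξ,p), (ξ,r), (ρ,p), (ρ,r)}
  {ν, ξ, ρ} × {q, r} = {(ν,q), (ν,r), (ξ,q), (ξ,r), (ρ,q), (ρ,r)}
  {ν, ξ, ρ} × {p, q, r} = {(ν,p), (ν,q), (ν,r), (ξ,p), (ξ,q), (ξ,r), (ρ,p), (ρ,q), (ρ,r)}
These 13 distinct sets form the basis B.
Close under arbitrary unions to get τ_{X×Y}; counting gives |τ_{X×Y}| = 30.


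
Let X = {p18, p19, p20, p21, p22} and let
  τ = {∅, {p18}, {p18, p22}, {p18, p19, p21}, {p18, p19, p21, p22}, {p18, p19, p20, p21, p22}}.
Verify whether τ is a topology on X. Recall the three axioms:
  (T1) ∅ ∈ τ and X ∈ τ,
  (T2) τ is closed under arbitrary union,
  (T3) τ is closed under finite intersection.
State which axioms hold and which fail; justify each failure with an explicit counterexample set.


τ IS a topology on X.

Axiom (T1): ∅ ∈ τ? Yes; X ∈ τ? Yes.
Axiom (T2/T3): check pairwise unions and intersections of members of τ.
All pairwise intersections and unions checked — each lies in τ. Therefore τ satisfies (T1), (T2), (T3): it IS a topology on X.


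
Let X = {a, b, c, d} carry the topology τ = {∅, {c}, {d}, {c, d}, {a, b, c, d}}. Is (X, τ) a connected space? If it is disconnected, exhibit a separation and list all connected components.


(X, τ) is connected.

Find clopen sets (U ∈ τ with X ∖ U ∈ τ):
  U = ∅, X ∖ U = {a, b, c, d} — both open, so U is clopen.
  U = {a, b, c, d}, X ∖ U = ∅ — both open, so U is clopen.
Only trivial clopens (∅ and X) exist, so (X, τ) is connected.
Compute connected components by grouping points that agree on all clopens:
  component: {a, b, c, d}


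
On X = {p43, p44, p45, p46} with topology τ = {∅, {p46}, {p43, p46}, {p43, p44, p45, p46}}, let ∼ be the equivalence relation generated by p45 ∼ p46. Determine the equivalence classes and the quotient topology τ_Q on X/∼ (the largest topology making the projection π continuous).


X/∼ = {[p43], [p44], [p45=p46]}; |τ_Q| = 2.

Equivalence classes: [p43], [p44], [p45=p46].
Quotient map π: X → X/∼ sends p43 ↦ [p43], p44 ↦ [p44], p45 ↦ [p45=p46], p46 ↦ [p45=p46].
For each subset V ⊆ X/∼, compute π^{-1}(V) ⊆ X and check whether π^{-1}(V) ∈ τ. V is open in τ_Q iff π^{-1}(V) ∈ τ.
  V = {}: π^{-1}(V) = ∅ ∈ τ ✓.
  V = {[p43]}: π^{-1}(V) = {p43} ∉ τ ✗.
  V = {[p44]}: π^{-1}(V) = {p44} ∉ τ ✗.
  V = {[p43], [p44]}: π^{-1}(V) = {p43, p44} ∉ τ ✗.
  V = {[p45=p46]}: π^{-1}(V) = {p45, p46} ∉ τ ✗.
  V = {[p43], [p45=p46]}: π^{-1}(V) = {p43, p45, p46} ∉ τ ✗.
  V = {[p44], [p45=p46]}: π^{-1}(V) = {p44, p45, p46} ∉ τ ✗.
  V = {[p43], [p44], [p45=p46]}: π^{-1}(V) = {p43, p44, p45, p46} ∈ τ ✓.
Open sets in the quotient: τ_Q = {{}, {[p43], [p44], [p45=p46]}} (2 elements).


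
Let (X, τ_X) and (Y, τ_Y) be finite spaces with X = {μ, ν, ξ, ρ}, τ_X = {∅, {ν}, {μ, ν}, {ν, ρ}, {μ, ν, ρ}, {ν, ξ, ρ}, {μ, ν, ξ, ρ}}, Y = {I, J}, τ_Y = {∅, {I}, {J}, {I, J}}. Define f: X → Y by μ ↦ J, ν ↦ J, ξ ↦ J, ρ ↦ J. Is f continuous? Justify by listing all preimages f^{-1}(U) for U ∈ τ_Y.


f IS continuous.

Compute f^{-1}(U) for each U ∈ τ_Y:
  U = ∅: f^{-1}(U) = ∅ ∈ τ_X ✓.
  U = {I}: f^{-1}(U) = ∅ ∈ τ_X ✓.
  U = {J}: f^{-1}(U) = {μ, ν, ξ, ρ} ∈ τ_X ✓.
  U = {I, J}: f^{-1}(U) = {μ, ν, ξ, ρ} ∈ τ_X ✓.
Every preimage lies in τ_X, so f IS continuous.


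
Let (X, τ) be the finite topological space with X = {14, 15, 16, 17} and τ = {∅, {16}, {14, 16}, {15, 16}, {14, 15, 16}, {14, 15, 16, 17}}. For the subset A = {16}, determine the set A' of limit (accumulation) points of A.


A' = {14, 15, 17}

For each x ∈ X, list the open sets U ∈ τ with x ∈ U, then check whether U ∩ (A ∖ {x}) ≠ ∅ for every such U.
  x = 14: opens ∋ x are {14, 16}, {14, 15, 16}, {14, 15, 16, 17}; each meets A ∖ {14}, so x IS a limit point.
  x = 15: opens ∋ x are {15, 16}, {14, 15, 16}, {14, 15, 16, 17}; each meets A ∖ {15}, so x IS a limit point.
  x = 16: open {16} ∋ x has {16} ∩ (A ∖ {16}) = ∅, so x is NOT a limit point.
  x = 17: opens ∋ x are {14, 15, 16, 17}; each meets A ∖ {17}, so x IS a limit point.
Collecting: A' = {14, 15, 17}.


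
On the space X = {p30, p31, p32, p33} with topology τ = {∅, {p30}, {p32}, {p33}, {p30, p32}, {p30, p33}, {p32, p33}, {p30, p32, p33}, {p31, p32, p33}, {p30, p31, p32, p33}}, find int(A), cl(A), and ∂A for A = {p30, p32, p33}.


int(A) = {p30, p32, p33}, cl(A) = {p30, p31, p32, p33}, ∂A = {p31}.

Closed sets in (X, τ) are complements of opens:
  closed(X, τ) = {∅, {p30}, {p31}, {p30, p31}, {p31, p32}, {p31, p33}, {p30, p31, p32}, {p30, p31, p33}, {p31, p32, p33}, {p30, p31, p32, p33}}.
int(A) = ⋃ {U ∈ τ : U ⊆ A}. Opens contained in A: ∅, {p30}, {p32}, {p33}, {p30, p32}, {p30, p33}, {p32, p33}, {p30, p32, p33}.
Taking the union of these: int(A) = {p30, p32, p33}.
cl(A) = ⋂ {C closed : A ⊆ C}. Closed sets containing A: {p30, p31, p32, p33}.
Intersecting these: cl(A) = {p30, p31, p32, p33}.
∂A = cl(A) ∖ int(A) = {p30, p31, p32, p33} ∖ {p30, p32, p33} = {p31}.


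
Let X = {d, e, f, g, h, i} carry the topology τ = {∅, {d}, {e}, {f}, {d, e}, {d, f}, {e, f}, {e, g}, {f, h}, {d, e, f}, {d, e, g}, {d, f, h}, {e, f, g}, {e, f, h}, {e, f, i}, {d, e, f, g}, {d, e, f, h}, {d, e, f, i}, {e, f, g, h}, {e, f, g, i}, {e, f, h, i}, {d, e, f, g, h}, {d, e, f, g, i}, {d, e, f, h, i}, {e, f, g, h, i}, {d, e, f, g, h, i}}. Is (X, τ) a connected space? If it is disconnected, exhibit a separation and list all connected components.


(X, τ) is disconnected; components = [{d}, {e, f, g, h, i}].

Find clopen sets (U ∈ τ with X ∖ U ∈ τ):
  U = ∅, X ∖ U = {d, e, f, g, h, i} — both open, so U is clopen.
  U = {d}, X ∖ U = {e, f, g, h, i} — both open, so U is clopen.
  U = {e, f, g, h, i}, X ∖ U = {d} — both open, so U is clopen.
  U = {d, e, f, g, h, i}, X ∖ U = ∅ — both open, so U is clopen.
Nontrivial clopen(s) exist: e.g. {e, f, g, h, i}. So (X, τ) is disconnected.
Compute connected components by grouping points that agree on all clopens:
  component: {d}
  component: {e, f, g, h, i}


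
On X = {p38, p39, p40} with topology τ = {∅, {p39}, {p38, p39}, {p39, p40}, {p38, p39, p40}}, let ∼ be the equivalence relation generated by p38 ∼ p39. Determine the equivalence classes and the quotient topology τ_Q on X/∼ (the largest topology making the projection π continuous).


X/∼ = {[p38=p39], [p40]}; |τ_Q| = 3.

Equivalence classes: [p38=p39], [p40].
Quotient map π: X → X/∼ sends p38 ↦ [p38=p39], p39 ↦ [p38=p39], p40 ↦ [p40].
For each subset V ⊆ X/∼, compute π^{-1}(V) ⊆ X and check whether π^{-1}(V) ∈ τ. V is open in τ_Q iff π^{-1}(V) ∈ τ.
  V = {}: π^{-1}(V) = ∅ ∈ τ ✓.
  V = {[p38=p39]}: π^{-1}(V) = {p38, p39} ∈ τ ✓.
  V = {[p40]}: π^{-1}(V) = {p40} ∉ τ ✗.
  V = {[p38=p39], [p40]}: π^{-1}(V) = {p38, p39, p40} ∈ τ ✓.
Open sets in the quotient: τ_Q = {{}, {[p38=p39]}, {[p38=p39], [p40]}} (3 elements).


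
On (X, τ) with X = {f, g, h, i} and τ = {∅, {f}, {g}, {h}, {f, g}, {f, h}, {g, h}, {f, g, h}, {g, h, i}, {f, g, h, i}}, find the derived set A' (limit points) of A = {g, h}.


A' = {i}

For each x ∈ X, list the open sets U ∈ τ with x ∈ U, then check whether U ∩ (A ∖ {x}) ≠ ∅ for every such U.
  x = f: open {f} ∋ x has {f} ∩ (A ∖ {f}) = ∅, so x is NOT a limit point.
  x = g: open {g} ∋ x has {g} ∩ (A ∖ {g}) = ∅, so x is NOT a limit point.
  x = h: open {h} ∋ x has {h} ∩ (A ∖ {h}) = ∅, so x is NOT a limit point.
  x = i: opens ∋ x are {g, h, i}, {f, g, h, i}; each meets A ∖ {i}, so x IS a limit point.
Collecting: A' = {i}.


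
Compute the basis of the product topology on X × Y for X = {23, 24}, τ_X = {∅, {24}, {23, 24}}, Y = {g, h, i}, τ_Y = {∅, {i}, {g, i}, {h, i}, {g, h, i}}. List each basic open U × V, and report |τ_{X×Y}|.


Basis B = {∅ × ∅, {24} × {i}, {23, 24} × {i}, {24} × {g, i}, {24} × {h, i}, {24} × {g, h, i}, {23, 24} × {g, i}, {23, 24} × {h, i}, {23, 24} × {g, h, i}}; |τ_{X×Y}| = 14.

Enumerate products U × V with U ∈ τ_X, V ∈ τ_Y (deduplicated):
  ∅ × ∅ = {} (∅)
  {24} × {i} = {(24,i)}
  {23, 24} × {i} = {(23,i), (24,i)}
  {24} × {g, i} = {(24,g), (24,i)}
  {24} × {h, i} = {(24,h), (24,i)}
  {24} × {g, h, i} = {(24,g), (24,h), (24,i)}
  {23, 24} × {g, i} = {(23,g), (23,i), (24,g), (24,i)}
  {23, 24} × {h, i} = {(23,h), (23,i), (24,h), (24,i)}
  {23, 24} × {g, h, i} = {(23,g), (23,h), (23,i), (24,g), (24,h), (24,i)}
These 9 distinct sets form the basis B.
Close under arbitrary unions to get τ_{X×Y}; counting gives |τ_{X×Y}| = 14.


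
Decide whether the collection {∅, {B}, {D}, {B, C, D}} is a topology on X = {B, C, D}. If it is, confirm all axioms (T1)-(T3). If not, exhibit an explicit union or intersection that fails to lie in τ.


τ is NOT a topology on X.

Axiom (T1): ∅ ∈ τ? Yes; X ∈ τ? Yes.
Axiom (T2/T3): check pairwise unions and intersections of members of τ.
Counterexample for (T2): {B} ∪ {D} = {B, D} ∉ τ. Therefore τ is NOT a topology.


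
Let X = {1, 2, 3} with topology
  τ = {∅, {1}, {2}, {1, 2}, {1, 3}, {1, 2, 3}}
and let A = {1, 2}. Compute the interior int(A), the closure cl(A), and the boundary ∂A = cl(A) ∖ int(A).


int(A) = {1, 2}, cl(A) = {1, 2, 3}, ∂A = {3}.

Closed sets in (X, τ) are complements of opens:
  closed(X, τ) = {∅, {2}, {3}, {1, 3}, {2, 3}, {1, 2, 3}}.
int(A) = ⋃ {U ∈ τ : U ⊆ A}. Opens contained in A: ∅, {1}, {2}, {1, 2}.
Taking the union of these: int(A) = {1, 2}.
cl(A) = ⋂ {C closed : A ⊆ C}. Closed sets containing A: {1, 2, 3}.
Intersecting these: cl(A) = {1, 2, 3}.
∂A = cl(A) ∖ int(A) = {1, 2, 3} ∖ {1, 2} = {3}.


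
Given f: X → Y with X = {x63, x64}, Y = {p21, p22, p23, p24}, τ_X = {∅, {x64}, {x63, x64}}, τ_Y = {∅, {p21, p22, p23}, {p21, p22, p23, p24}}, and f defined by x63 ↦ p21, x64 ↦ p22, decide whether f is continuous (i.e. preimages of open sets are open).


f IS continuous.

Compute f^{-1}(U) for each U ∈ τ_Y:
  U = ∅: f^{-1}(U) = ∅ ∈ τ_X ✓.
  U = {p21, p22, p23}: f^{-1}(U) = {x63, x64} ∈ τ_X ✓.
  U = {p21, p22, p23, p24}: f^{-1}(U) = {x63, x64} ∈ τ_X ✓.
Every preimage lies in τ_X, so f IS continuous.


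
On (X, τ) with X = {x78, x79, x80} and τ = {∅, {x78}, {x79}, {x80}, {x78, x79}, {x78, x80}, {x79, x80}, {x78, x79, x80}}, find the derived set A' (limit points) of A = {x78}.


A' = ∅

For each x ∈ X, list the open sets U ∈ τ with x ∈ U, then check whether U ∩ (A ∖ {x}) ≠ ∅ for every such U.
  x = x78: open {x78} ∋ x has {x78} ∩ (A ∖ {x78}) = ∅, so x is NOT a limit point.
  x = x79: open {x79} ∋ x has {x79} ∩ (A ∖ {x79}) = ∅, so x is NOT a limit point.
  x = x80: open {x80} ∋ x has {x80} ∩ (A ∖ {x80}) = ∅, so x is NOT a limit point.
Collecting: A' = ∅.


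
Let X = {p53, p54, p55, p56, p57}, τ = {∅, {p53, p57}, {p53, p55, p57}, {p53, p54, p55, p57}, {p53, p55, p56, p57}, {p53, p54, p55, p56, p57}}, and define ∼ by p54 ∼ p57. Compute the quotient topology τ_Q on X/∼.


X/∼ = {[p53], [p54=p57], [p55], [p56]}; |τ_Q| = 3.

Equivalence classes: [p53], [p54=p57], [p55], [p56].
Quotient map π: X → X/∼ sends p53 ↦ [p53], p54 ↦ [p54=p57], p55 ↦ [p55], p56 ↦ [p56], p57 ↦ [p54=p57].
For each subset V ⊆ X/∼, compute π^{-1}(V) ⊆ X and check whether π^{-1}(V) ∈ τ. V is open in τ_Q iff π^{-1}(V) ∈ τ.
  V = {}: π^{-1}(V) = ∅ ∈ τ ✓.
  V = {[p53]}: π^{-1}(V) = {p53} ∉ τ ✗.
  V = {[p54=p57]}: π^{-1}(V) = {p54, p57} ∉ τ ✗.
  V = {[p53], [p54=p57]}: π^{-1}(V) = {p53, p54, p57} ∉ τ ✗.
  V = {[p55]}: π^{-1}(V) = {p55} ∉ τ ✗.
  V = {[p53], [p55]}: π^{-1}(V) = {p53, p55} ∉ τ ✗.
  V = {[p54=p57], [p55]}: π^{-1}(V) = {p54, p55, p57} ∉ τ ✗.
  V = {[p53], [p54=p57], [p55]}: π^{-1}(V) = {p53, p54, p55, p57} ∈ τ ✓.
  V = {[p56]}: π^{-1}(V) = {p56} ∉ τ ✗.
  V = {[p53], [p56]}: π^{-1}(V) = {p53, p56} ∉ τ ✗.
  V = {[p54=p57], [p56]}: π^{-1}(V) = {p54, p56, p57} ∉ τ ✗.
  V = {[p53], [p54=p57], [p56]}: π^{-1}(V) = {p53, p54, p56, p57} ∉ τ ✗.
  V = {[p55], [p56]}: π^{-1}(V) = {p55, p56} ∉ τ ✗.
  V = {[p53], [p55], [p56]}: π^{-1}(V) = {p53, p55, p56} ∉ τ ✗.
  V = {[p54=p57], [p55], [p56]}: π^{-1}(V) = {p54, p55, p56, p57} ∉ τ ✗.
  V = {[p53], [p54=p57], [p55], [p56]}: π^{-1}(V) = {p53, p54, p55, p56, p57} ∈ τ ✓.
Open sets in the quotient: τ_Q = {{}, {[p53], [p54=p57], [p55]}, {[p53], [p54=p57], [p55], [p56]}} (3 elements).
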